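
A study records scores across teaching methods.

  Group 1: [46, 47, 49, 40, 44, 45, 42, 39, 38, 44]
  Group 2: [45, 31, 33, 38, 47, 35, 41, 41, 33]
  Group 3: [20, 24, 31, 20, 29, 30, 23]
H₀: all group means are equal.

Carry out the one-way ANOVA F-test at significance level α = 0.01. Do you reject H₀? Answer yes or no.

reject H₀: yes

Group means [43.40, 38.22, 25.29], grand mean 36.731
SSB = Σnᵢ(x̄ᵢ−x̄)² = 1381.731; SSW = ΣΣ(x−x̄ᵢ)² = 503.384
MSB = 1381.731/2 = 690.8656; MSW = 503.384/23 = 21.8863
F = MSB/MSW = 31.5662
df = (2, 23)
p-value (upper-tail) = 0.00000
At α=0.01: p < α → reject H₀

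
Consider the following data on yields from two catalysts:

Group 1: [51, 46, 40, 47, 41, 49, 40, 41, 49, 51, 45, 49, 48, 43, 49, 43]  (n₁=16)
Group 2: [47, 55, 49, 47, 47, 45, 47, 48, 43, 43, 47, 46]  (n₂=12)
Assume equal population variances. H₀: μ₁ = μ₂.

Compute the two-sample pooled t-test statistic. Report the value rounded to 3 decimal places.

test statistic = -0.909

x̄₁=45.750, s₁=3.924, n₁=16
x̄₂=47.000, s₂=3.104, n₂=12
s_p² = [15·3.924² + 11·3.104²]/26 = 12.9615
SE = √(s_p²·(1/16+1/12)) = 1.3749
t = (45.750−47.000)/1.3749 = -0.9092
df = 26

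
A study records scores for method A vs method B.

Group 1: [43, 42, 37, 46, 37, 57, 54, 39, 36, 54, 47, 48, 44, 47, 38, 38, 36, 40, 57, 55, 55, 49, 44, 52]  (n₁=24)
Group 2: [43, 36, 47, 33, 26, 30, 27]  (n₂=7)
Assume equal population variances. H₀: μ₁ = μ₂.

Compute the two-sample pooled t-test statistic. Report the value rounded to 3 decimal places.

x̄₁=45.625, s₁=7.186, n₁=24
x̄₂=34.571, s₂=7.976, n₂=7
s_p² = [23·7.186² + 6·7.976²]/29 = 54.1151
SE = √(s_p²·(1/24+1/7)) = 3.1600
t = (45.625−34.571)/3.1600 = 3.4980
df = 29

test statistic = 3.498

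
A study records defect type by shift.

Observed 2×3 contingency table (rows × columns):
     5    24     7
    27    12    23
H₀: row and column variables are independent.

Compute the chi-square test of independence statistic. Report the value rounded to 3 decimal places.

test statistic = 22.332

Row totals [36, 62], col totals [32, 36, 30], n=98
χ² = (5−11.76)²/11.76 + (24−13.22)²/13.22 + (7−11.02)²/11.02 + (27−20.24)²/20.24 + (12−22.78)²/22.78 + (23−18.98)²/18.98 = 22.3323
df = 2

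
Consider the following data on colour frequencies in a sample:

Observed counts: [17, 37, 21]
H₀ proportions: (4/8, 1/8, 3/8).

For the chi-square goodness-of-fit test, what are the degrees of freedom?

df = k − 1 = 3 − 1 = 2

degrees of freedom = 2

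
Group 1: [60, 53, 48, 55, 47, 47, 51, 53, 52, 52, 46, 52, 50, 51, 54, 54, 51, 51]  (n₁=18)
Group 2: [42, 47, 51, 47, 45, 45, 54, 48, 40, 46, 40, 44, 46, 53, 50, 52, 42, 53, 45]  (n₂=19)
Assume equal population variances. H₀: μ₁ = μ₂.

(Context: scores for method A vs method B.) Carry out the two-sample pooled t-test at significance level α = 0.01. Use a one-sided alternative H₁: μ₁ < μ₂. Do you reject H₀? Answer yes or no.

x̄₁=51.500, s₁=3.330, n₁=18
x̄₂=46.842, s₂=4.362, n₂=19
s_p² = [17·3.330² + 18·4.362²]/35 = 15.1722
SE = √(s_p²·(1/18+1/19)) = 1.2812
t = (51.500−46.842)/1.2812 = 3.6356
df = 35
p-value (one-sided, H₁ less) = 0.99956
At α=0.01: p ≥ α → fail to reject H₀

reject H₀: no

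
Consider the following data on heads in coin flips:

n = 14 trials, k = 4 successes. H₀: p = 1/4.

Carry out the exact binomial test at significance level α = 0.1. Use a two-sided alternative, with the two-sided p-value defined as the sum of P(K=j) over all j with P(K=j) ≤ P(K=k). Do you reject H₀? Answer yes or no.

Exact binomial: n=14, k=4, p₀=1/4=0.2500
P(X=j) = C(n,j)·p₀^j·(1−p₀)^(n−j); p = Σ P(X=j) over j with P(X=j) ≤ P(X=4)
p-value (two-sided) = 0.75979
At α=0.1: p ≥ α → fail to reject H₀

reject H₀: no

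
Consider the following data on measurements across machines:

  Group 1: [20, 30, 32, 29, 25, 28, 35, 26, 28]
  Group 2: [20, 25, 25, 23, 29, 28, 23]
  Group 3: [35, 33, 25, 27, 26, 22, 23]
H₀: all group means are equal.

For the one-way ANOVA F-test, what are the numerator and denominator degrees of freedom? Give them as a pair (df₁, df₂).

degrees of freedom = [2, 20]

k = 3 groups, N = 23 total
df = (k−1, N−k) = (3−1, 23−3) = (2, 20)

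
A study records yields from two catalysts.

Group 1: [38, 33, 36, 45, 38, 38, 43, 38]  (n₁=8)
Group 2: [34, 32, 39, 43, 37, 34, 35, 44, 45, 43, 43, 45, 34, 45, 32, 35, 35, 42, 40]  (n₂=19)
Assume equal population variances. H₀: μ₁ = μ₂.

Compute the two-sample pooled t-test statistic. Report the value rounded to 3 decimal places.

test statistic = -0.086

x̄₁=38.625, s₁=3.777, n₁=8
x̄₂=38.789, s₂=4.803, n₂=19
s_p² = [7·3.777² + 18·4.803²]/25 = 20.6013
SE = √(s_p²·(1/8+1/19)) = 1.9130
t = (38.625−38.789)/1.9130 = -0.0860
df = 25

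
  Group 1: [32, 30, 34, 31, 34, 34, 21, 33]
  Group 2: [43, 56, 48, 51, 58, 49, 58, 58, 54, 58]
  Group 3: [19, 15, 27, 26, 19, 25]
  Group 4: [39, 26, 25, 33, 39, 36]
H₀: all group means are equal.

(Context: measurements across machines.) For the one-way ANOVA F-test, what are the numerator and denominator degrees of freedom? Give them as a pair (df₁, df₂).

degrees of freedom = [3, 26]

k = 4 groups, N = 30 total
df = (k−1, N−k) = (4−1, 30−4) = (3, 26)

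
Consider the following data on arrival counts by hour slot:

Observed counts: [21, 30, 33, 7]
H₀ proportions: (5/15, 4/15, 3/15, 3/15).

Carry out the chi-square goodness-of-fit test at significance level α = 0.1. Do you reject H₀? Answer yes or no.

reject H₀: yes

n = 91; E_i = n·p_i = [30.33, 24.27, 18.20, 18.20]
χ² = (21−30.33)²/30.33 + (30−24.27)²/24.27 + (33−18.20)²/18.20 + (7−18.20)²/18.20 = 23.1538
df = 3
p-value (upper-tail) = 0.00004
At α=0.1: p < α → reject H₀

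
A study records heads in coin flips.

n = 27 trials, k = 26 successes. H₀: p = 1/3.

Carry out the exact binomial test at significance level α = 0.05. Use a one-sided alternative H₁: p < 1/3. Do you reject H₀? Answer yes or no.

Exact binomial: n=27, k=26, p₀=1/3=0.3333
P(X≤26) from Σ C(n,i)·p₀^i·(1−p₀)^(n−i)
p-value (one-sided, H₁ less) = 1.00000
At α=0.05: p ≥ α → fail to reject H₀

reject H₀: no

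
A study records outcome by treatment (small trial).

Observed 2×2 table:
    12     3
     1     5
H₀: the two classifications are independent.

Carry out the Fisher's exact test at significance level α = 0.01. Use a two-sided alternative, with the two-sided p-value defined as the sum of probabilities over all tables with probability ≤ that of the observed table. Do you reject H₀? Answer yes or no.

reject H₀: no

Margins: r₁=15, r₂=6, c₁=13, c₂=8, n=21
p_obs = C(15,12)·C(6,1)/C(21,13); sum pmf over tables with pmf ≤ p_obs
p-value (two-sided) = 0.01393
At α=0.01: p ≥ α → fail to reject H₀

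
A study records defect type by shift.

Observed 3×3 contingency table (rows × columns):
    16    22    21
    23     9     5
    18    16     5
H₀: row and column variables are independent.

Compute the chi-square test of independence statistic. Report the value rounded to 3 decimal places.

Row totals [59, 37, 39], col totals [57, 47, 31], n=135
χ² = (16−24.91)²/24.91 + (22−20.54)²/20.54 + (21−13.55)²/13.55 + (23−15.62)²/15.62 + (9−12.88)²/12.88 + (5−8.50)²/8.50 + (18−16.47)²/16.47 + (16−13.58)²/13.58 + (5−8.96)²/8.96 = 15.8046
df = 4

test statistic = 15.805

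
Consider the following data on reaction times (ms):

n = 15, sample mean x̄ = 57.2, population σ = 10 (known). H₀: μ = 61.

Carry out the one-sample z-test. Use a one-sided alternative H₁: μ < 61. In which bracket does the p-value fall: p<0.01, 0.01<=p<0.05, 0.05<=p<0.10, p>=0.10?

SE = σ/√n = 10/√15 = 2.5820
z = (x̄−μ₀)/SE = (57.2−61)/2.5820 = -1.4717
p-value (one-sided, H₁ less) = 0.07055
→ bracket: 0.05<=p<0.10

p-value bracket: 0.05<=p<0.10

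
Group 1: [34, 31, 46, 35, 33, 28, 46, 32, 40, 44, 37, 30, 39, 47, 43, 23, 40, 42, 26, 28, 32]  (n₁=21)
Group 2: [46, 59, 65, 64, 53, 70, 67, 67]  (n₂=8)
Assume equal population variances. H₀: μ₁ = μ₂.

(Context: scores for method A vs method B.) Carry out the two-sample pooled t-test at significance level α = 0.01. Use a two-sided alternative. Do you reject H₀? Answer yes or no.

x̄₁=36.000, s₁=7.127, n₁=21
x̄₂=61.375, s₂=8.193, n₂=8
s_p² = [20·7.127² + 7·8.193²]/27 = 55.0324
SE = √(s_p²·(1/21+1/8)) = 3.0821
t = (36.000−61.375)/3.0821 = -8.2329
df = 27
p-value (two-sided) = 0.00000
At α=0.01: p < α → reject H₀

reject H₀: yes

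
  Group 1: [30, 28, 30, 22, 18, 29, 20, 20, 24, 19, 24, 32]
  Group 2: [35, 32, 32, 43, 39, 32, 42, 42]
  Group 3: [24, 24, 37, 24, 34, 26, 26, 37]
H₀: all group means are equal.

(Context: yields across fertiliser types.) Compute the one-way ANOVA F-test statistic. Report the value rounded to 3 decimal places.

test statistic = 13.668

Group means [24.67, 37.12, 29.00], grand mean 29.464
SSB = Σnᵢ(x̄ᵢ−x̄)² = 747.423; SSW = ΣΣ(x−x̄ᵢ)² = 683.542
MSB = 747.423/2 = 373.7113; MSW = 683.542/25 = 27.3417
F = MSB/MSW = 13.6682
df = (2, 25)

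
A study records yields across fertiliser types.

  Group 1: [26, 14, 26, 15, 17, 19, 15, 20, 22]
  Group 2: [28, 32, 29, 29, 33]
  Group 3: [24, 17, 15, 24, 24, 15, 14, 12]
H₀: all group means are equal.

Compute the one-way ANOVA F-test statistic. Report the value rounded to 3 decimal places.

Group means [19.33, 30.20, 18.12], grand mean 21.364
SSB = Σnᵢ(x̄ᵢ−x̄)² = 511.416; SSW = ΣΣ(x−x̄ᵢ)² = 365.675
MSB = 511.416/2 = 255.7080; MSW = 365.675/19 = 19.2461
F = MSB/MSW = 13.2863
df = (2, 19)

test statistic = 13.286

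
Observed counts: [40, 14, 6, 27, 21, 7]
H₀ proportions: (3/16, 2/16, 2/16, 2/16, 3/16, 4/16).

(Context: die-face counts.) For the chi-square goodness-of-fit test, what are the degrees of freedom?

degrees of freedom = 5

df = k − 1 = 6 − 1 = 5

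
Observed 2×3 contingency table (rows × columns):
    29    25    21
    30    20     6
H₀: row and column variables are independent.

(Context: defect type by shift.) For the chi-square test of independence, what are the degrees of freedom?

degrees of freedom = 2

df = (r−1)(c−1) = (2−1)·(3−1) = 2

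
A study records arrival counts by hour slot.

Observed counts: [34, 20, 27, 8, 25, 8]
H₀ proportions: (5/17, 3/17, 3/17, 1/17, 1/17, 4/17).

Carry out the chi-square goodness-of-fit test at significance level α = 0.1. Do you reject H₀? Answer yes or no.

reject H₀: yes

n = 122; E_i = n·p_i = [35.88, 21.53, 21.53, 7.18, 7.18, 28.71]
χ² = (34−35.88)²/35.88 + (20−21.53)²/21.53 + (27−21.53)²/21.53 + (8−7.18)²/7.18 + (25−7.18)²/7.18 + (8−28.71)²/28.71 = 60.8940
df = 5
p-value (upper-tail) = 0.00000
At α=0.1: p < α → reject H₀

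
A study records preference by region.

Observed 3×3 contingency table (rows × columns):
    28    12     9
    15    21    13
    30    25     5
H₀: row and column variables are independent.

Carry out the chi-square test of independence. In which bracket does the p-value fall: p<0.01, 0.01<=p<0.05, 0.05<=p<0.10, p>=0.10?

p-value bracket: 0.01<=p<0.05

Row totals [49, 49, 60], col totals [73, 58, 27], n=158
χ² = (28−22.64)²/22.64 + (12−17.99)²/17.99 + (9−8.37)²/8.37 + (15−22.64)²/22.64 + (21−17.99)²/17.99 + (13−8.37)²/8.37 + (30−27.72)²/27.72 + (25−22.03)²/22.03 + (5−10.25)²/10.25 = 12.2284
df = 4
p-value (upper-tail) = 0.01573
→ bracket: 0.01<=p<0.05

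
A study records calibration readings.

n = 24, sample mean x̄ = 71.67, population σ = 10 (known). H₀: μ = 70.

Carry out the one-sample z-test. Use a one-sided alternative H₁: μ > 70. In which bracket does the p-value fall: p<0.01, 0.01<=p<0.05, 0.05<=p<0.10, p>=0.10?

SE = σ/√n = 10/√24 = 2.0412
z = (x̄−μ₀)/SE = (71.67−70)/2.0412 = 0.8181
p-value (one-sided, H₁ greater) = 0.20664
→ bracket: p>=0.10

p-value bracket: p>=0.10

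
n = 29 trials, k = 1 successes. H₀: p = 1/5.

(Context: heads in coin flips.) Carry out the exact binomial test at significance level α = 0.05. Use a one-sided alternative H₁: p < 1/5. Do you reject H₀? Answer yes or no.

Exact binomial: n=29, k=1, p₀=1/5=0.2000
P(X≤1) from Σ C(n,i)·p₀^i·(1−p₀)^(n−i)
p-value (one-sided, H₁ less) = 0.01277
At α=0.05: p < α → reject H₀

reject H₀: yes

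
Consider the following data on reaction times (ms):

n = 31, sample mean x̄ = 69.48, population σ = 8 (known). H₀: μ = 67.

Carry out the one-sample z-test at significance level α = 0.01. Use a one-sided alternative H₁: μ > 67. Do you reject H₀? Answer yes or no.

SE = σ/√n = 8/√31 = 1.4368
z = (x̄−μ₀)/SE = (69.48−67)/1.4368 = 1.7260
p-value (one-sided, H₁ greater) = 0.04217
At α=0.01: p ≥ α → fail to reject H₀

reject H₀: no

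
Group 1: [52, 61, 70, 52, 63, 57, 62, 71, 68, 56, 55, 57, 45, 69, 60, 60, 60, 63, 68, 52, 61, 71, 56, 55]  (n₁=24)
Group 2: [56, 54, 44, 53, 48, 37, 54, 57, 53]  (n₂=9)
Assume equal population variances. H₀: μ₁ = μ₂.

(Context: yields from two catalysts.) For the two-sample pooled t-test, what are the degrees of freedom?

degrees of freedom = 31

df = n₁ + n₂ − 2 = 24 + 9 − 2 = 31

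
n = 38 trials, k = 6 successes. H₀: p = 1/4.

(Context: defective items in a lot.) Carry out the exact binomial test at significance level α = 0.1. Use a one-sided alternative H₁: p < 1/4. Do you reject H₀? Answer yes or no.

Exact binomial: n=38, k=6, p₀=1/4=0.2500
P(X≤6) from Σ C(n,i)·p₀^i·(1−p₀)^(n−i)
p-value (one-sided, H₁ less) = 0.12815
At α=0.1: p ≥ α → fail to reject H₀

reject H₀: no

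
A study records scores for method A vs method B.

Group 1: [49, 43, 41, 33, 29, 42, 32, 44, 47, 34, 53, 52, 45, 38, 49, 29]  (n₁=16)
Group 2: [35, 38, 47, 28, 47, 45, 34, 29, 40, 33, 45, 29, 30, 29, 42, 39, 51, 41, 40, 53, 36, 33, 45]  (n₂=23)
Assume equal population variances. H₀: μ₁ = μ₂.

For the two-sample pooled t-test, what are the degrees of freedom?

df = n₁ + n₂ − 2 = 16 + 23 − 2 = 37

degrees of freedom = 37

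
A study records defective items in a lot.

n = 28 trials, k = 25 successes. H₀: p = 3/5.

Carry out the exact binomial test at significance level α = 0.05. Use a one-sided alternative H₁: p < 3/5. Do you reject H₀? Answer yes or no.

Exact binomial: n=28, k=25, p₀=3/5=0.6000
P(X≤25) from Σ C(n,i)·p₀^i·(1−p₀)^(n−i)
p-value (one-sided, H₁ less) = 0.99988
At α=0.05: p ≥ α → fail to reject H₀

reject H₀: no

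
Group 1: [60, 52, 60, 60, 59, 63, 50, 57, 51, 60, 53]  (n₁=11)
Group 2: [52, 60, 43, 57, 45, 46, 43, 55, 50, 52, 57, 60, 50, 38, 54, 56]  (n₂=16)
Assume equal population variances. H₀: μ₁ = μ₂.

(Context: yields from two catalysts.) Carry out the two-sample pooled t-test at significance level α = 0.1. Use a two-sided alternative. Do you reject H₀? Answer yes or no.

x̄₁=56.818, s₁=4.490, n₁=11
x̄₂=51.125, s₂=6.561, n₂=16
s_p² = [10·4.490² + 15·6.561²]/25 = 33.8955
SE = √(s_p²·(1/11+1/16)) = 2.2803
t = (56.818−51.125)/2.2803 = 2.4967
df = 25
p-value (two-sided) = 0.01949
At α=0.1: p < α → reject H₀

reject H₀: yes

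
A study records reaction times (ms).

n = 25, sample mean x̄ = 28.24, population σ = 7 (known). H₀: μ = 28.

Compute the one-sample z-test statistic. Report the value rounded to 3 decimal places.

test statistic = 0.171

SE = σ/√n = 7/√25 = 1.4000
z = (x̄−μ₀)/SE = (28.24−28)/1.4000 = 0.1714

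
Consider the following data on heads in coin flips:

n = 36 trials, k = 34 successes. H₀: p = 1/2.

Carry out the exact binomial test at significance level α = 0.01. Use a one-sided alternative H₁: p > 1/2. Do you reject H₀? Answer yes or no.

Exact binomial: n=36, k=34, p₀=1/2=0.5000
P(X≥34) from Σ C(n,i)·p₀^i·(1−p₀)^(n−i)
p-value (one-sided, H₁ greater) = 0.00000
At α=0.01: p < α → reject H₀

reject H₀: yes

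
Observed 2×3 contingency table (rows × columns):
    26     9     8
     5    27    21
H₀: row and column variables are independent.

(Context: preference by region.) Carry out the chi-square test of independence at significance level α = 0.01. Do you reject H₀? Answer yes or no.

Row totals [43, 53], col totals [31, 36, 29], n=96
χ² = (26−13.89)²/13.89 + (9−16.12)²/16.12 + (8−12.99)²/12.99 + (5−17.11)²/17.11 + (27−19.88)²/19.88 + (21−16.01)²/16.01 = 28.3190
df = 2
p-value (upper-tail) = 0.00000
At α=0.01: p < α → reject H₀

reject H₀: yes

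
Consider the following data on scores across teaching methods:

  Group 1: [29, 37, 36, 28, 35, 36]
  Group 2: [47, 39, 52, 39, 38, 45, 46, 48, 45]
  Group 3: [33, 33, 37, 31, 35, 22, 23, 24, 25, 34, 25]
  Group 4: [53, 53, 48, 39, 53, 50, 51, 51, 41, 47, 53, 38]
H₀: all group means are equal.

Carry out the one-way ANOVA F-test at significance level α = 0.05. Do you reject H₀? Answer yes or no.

Group means [33.50, 44.33, 29.27, 48.08], grand mean 39.447
SSB = Σnᵢ(x̄ᵢ−x̄)² = 2460.796; SSW = ΣΣ(x−x̄ᵢ)² = 912.598
MSB = 2460.796/3 = 820.2654; MSW = 912.598/34 = 26.8411
F = MSB/MSW = 30.5600
df = (3, 34)
p-value (upper-tail) = 0.00000
At α=0.05: p < α → reject H₀

reject H₀: yes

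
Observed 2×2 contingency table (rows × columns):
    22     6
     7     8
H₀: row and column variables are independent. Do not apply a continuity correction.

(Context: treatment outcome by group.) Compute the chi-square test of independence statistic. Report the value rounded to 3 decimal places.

test statistic = 4.528

Row totals [28, 15], col totals [29, 14], n=43
χ² = (22−18.88)²/18.88 + (6−9.12)²/9.12 + (7−10.12)²/10.12 + (8−4.88)²/4.88 = 4.5280
df = 1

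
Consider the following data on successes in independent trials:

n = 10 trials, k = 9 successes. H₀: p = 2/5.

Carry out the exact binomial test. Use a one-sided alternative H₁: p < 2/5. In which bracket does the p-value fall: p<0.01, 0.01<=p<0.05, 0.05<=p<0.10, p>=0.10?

p-value bracket: p>=0.10

Exact binomial: n=10, k=9, p₀=2/5=0.4000
P(X≤9) from Σ C(n,i)·p₀^i·(1−p₀)^(n−i)
p-value (one-sided, H₁ less) = 0.99990
→ bracket: p>=0.10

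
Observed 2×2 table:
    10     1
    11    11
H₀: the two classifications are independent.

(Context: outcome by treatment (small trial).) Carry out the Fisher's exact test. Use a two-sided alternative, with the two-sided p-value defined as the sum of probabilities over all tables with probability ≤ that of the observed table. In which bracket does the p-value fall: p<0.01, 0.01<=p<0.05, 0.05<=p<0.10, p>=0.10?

Margins: r₁=11, r₂=22, c₁=21, c₂=12, n=33
p_obs = C(11,10)·C(22,11)/C(33,21); sum pmf over tables with pmf ≤ p_obs
p-value (two-sided) = 0.02734
→ bracket: 0.01<=p<0.05

p-value bracket: 0.01<=p<0.05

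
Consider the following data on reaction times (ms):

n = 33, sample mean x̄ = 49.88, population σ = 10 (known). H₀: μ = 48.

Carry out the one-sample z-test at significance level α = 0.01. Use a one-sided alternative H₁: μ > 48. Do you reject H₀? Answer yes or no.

SE = σ/√n = 10/√33 = 1.7408
z = (x̄−μ₀)/SE = (49.88−48)/1.7408 = 1.0800
p-value (one-sided, H₁ greater) = 0.14008
At α=0.01: p ≥ α → fail to reject H₀

reject H₀: no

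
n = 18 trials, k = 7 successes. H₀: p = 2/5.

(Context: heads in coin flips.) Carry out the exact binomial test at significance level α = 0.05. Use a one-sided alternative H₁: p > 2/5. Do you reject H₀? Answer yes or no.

Exact binomial: n=18, k=7, p₀=2/5=0.4000
P(X≥7) from Σ C(n,i)·p₀^i·(1−p₀)^(n−i)
p-value (one-sided, H₁ greater) = 0.62572
At α=0.05: p ≥ α → fail to reject H₀

reject H₀: no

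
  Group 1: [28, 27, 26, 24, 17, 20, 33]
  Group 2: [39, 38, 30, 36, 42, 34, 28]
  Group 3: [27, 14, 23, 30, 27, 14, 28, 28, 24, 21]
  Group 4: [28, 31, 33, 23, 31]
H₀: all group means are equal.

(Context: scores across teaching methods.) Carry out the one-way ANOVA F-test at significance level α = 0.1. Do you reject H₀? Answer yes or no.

reject H₀: yes

Group means [25.00, 35.29, 23.60, 29.20], grand mean 27.724
SSB = Σnᵢ(x̄ᵢ−x̄)² = 633.165; SSW = ΣΣ(x−x̄ᵢ)² = 672.629
MSB = 633.165/3 = 211.0548; MSW = 672.629/25 = 26.9051
F = MSB/MSW = 7.8444
df = (3, 25)
p-value (upper-tail) = 0.00074
At α=0.1: p < α → reject H₀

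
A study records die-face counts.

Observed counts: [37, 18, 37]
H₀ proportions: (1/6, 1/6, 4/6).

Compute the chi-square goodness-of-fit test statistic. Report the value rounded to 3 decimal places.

n = 92; E_i = n·p_i = [15.33, 15.33, 61.33]
χ² = (37−15.33)²/15.33 + (18−15.33)²/15.33 + (37−61.33)²/61.33 = 40.7337
df = 2

test statistic = 40.734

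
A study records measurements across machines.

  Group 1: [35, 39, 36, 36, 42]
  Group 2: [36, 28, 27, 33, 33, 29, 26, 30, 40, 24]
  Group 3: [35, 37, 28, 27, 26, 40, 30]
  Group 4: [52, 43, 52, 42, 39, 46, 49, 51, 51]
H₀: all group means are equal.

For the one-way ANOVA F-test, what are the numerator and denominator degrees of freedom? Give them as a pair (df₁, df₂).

degrees of freedom = [3, 27]

k = 4 groups, N = 31 total
df = (k−1, N−k) = (4−1, 31−4) = (3, 27)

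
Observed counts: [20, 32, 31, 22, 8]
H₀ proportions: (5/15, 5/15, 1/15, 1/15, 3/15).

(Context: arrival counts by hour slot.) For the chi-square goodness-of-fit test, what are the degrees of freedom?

df = k − 1 = 5 − 1 = 4

degrees of freedom = 4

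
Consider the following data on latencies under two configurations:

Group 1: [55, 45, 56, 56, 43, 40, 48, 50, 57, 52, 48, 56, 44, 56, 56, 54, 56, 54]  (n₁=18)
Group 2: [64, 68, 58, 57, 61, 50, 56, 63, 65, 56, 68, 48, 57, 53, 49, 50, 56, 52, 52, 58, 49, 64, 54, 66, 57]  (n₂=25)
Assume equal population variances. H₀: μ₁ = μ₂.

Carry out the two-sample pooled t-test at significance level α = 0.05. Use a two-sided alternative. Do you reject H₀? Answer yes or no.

x̄₁=51.444, s₁=5.458, n₁=18
x̄₂=57.240, s₂=6.200, n₂=25
s_p² = [17·5.458² + 24·6.200²]/41 = 34.8538
SE = √(s_p²·(1/18+1/25)) = 1.8250
t = (51.444−57.240)/1.8250 = -3.1757
df = 41
p-value (two-sided) = 0.00284
At α=0.05: p < α → reject H₀

reject H₀: yes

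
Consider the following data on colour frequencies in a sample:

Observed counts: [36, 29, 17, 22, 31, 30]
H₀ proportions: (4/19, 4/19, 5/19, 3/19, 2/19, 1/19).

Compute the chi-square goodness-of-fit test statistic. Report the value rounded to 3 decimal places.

test statistic = 80.720

n = 165; E_i = n·p_i = [34.74, 34.74, 43.42, 26.05, 17.37, 8.68]
χ² = (36−34.74)²/34.74 + (29−34.74)²/34.74 + (17−43.42)²/43.42 + (22−26.05)²/26.05 + (31−17.37)²/17.37 + (30−8.68)²/8.68 = 80.7199
df = 5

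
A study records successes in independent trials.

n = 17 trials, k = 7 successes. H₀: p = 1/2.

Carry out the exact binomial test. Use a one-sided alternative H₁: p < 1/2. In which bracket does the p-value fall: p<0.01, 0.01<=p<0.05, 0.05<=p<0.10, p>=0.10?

Exact binomial: n=17, k=7, p₀=1/2=0.5000
P(X≤7) from Σ C(n,i)·p₀^i·(1−p₀)^(n−i)
p-value (one-sided, H₁ less) = 0.31453
→ bracket: p>=0.10

p-value bracket: p>=0.10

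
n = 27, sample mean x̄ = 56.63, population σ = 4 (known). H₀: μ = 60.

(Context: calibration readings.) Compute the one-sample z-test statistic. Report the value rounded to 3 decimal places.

SE = σ/√n = 4/√27 = 0.7698
z = (x̄−μ₀)/SE = (56.63−60)/0.7698 = -4.3778

test statistic = -4.378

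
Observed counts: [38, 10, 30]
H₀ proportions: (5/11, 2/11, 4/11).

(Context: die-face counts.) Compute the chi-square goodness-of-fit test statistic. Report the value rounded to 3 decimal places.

test statistic = 1.510

n = 78; E_i = n·p_i = [35.45, 14.18, 28.36]
χ² = (38−35.45)²/35.45 + (10−14.18)²/14.18 + (30−28.36)²/28.36 = 1.5103
df = 2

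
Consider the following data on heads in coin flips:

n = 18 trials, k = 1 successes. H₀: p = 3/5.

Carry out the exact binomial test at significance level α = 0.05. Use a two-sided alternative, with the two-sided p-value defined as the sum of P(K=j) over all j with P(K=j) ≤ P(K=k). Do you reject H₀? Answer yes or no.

reject H₀: yes

Exact binomial: n=18, k=1, p₀=3/5=0.6000
P(X=j) = C(n,j)·p₀^j·(1−p₀)^(n−j); p = Σ P(X=j) over j with P(X=j) ≤ P(X=1)
p-value (two-sided) = 0.00000
At α=0.05: p < α → reject H₀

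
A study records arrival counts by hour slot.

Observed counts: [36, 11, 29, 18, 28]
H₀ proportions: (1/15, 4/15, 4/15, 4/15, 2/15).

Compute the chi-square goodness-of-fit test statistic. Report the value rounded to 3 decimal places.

n = 122; E_i = n·p_i = [8.13, 32.53, 32.53, 32.53, 16.27]
χ² = (36−8.13)²/8.13 + (11−32.53)²/32.53 + (29−32.53)²/32.53 + (18−32.53)²/32.53 + (28−16.27)²/16.27 = 125.0697
df = 4

test statistic = 125.070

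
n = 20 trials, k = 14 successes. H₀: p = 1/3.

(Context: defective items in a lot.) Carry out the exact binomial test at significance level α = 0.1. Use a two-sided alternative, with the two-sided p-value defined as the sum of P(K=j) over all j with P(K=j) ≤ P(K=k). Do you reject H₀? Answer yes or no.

Exact binomial: n=20, k=14, p₀=1/3=0.3333
P(X=j) = C(n,j)·p₀^j·(1−p₀)^(n−j); p = Σ P(X=j) over j with P(X=j) ≤ P(X=14)
p-value (two-sided) = 0.00118
At α=0.1: p < α → reject H₀

reject H₀: yes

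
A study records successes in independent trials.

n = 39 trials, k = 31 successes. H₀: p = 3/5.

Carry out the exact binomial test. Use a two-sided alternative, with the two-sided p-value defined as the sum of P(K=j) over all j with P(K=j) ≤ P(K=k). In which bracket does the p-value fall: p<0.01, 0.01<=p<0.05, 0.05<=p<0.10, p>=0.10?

Exact binomial: n=39, k=31, p₀=3/5=0.6000
P(X=j) = C(n,j)·p₀^j·(1−p₀)^(n−j); p = Σ P(X=j) over j with P(X=j) ≤ P(X=31)
p-value (two-sided) = 0.01355
→ bracket: 0.01<=p<0.05

p-value bracket: 0.01<=p<0.05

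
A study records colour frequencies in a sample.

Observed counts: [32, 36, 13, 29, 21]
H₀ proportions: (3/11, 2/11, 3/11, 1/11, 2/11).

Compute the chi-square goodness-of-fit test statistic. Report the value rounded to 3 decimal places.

test statistic = 45.938

n = 131; E_i = n·p_i = [35.73, 23.82, 35.73, 11.91, 23.82]
χ² = (32−35.73)²/35.73 + (36−23.82)²/23.82 + (13−35.73)²/35.73 + (29−11.91)²/11.91 + (21−23.82)²/23.82 = 45.9377
df = 4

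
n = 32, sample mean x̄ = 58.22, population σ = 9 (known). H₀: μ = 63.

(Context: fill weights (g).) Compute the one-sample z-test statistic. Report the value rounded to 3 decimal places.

SE = σ/√n = 9/√32 = 1.5910
z = (x̄−μ₀)/SE = (58.22−63)/1.5910 = -3.0044

test statistic = -3.004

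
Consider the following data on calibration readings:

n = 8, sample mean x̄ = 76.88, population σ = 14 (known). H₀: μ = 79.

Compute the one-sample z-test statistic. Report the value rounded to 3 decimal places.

SE = σ/√n = 14/√8 = 4.9497
z = (x̄−μ₀)/SE = (76.88−79)/4.9497 = -0.4283

test statistic = -0.428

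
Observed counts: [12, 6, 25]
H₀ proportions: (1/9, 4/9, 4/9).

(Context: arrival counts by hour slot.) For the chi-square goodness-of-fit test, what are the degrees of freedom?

degrees of freedom = 2

df = k − 1 = 3 − 1 = 2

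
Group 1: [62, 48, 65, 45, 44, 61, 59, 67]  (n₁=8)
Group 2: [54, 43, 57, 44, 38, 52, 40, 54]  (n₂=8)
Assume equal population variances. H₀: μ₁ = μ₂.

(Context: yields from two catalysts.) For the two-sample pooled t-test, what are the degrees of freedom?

df = n₁ + n₂ − 2 = 8 + 8 − 2 = 14

degrees of freedom = 14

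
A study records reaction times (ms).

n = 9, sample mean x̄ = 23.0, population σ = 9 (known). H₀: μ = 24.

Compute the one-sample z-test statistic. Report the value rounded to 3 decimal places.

SE = σ/√n = 9/√9 = 3.0000
z = (x̄−μ₀)/SE = (23.0−24)/3.0000 = -0.3333

test statistic = -0.333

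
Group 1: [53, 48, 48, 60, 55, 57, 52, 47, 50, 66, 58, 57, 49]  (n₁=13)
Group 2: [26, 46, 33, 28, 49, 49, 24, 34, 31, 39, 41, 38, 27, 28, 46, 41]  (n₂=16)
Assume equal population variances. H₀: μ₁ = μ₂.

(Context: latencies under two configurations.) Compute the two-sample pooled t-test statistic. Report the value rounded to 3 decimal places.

x̄₁=53.846, s₁=5.640, n₁=13
x̄₂=36.250, s₂=8.528, n₂=16
s_p² = [12·5.640² + 15·8.528²]/27 = 54.5442
SE = √(s_p²·(1/13+1/16)) = 2.7577
t = (53.846−36.250)/2.7577 = 6.3808
df = 27

test statistic = 6.381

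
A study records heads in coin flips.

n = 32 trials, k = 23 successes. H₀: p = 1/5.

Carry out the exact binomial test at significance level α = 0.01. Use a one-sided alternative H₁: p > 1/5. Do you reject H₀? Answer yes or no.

Exact binomial: n=32, k=23, p₀=1/5=0.2000
P(X≥23) from Σ C(n,i)·p₀^i·(1−p₀)^(n−i)
p-value (one-sided, H₁ greater) = 0.00000
At α=0.01: p < α → reject H₀

reject H₀: yes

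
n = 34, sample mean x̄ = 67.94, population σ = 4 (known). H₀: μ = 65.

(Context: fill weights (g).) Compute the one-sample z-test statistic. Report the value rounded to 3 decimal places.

SE = σ/√n = 4/√34 = 0.6860
z = (x̄−μ₀)/SE = (67.94−65)/0.6860 = 4.2857

test statistic = 4.286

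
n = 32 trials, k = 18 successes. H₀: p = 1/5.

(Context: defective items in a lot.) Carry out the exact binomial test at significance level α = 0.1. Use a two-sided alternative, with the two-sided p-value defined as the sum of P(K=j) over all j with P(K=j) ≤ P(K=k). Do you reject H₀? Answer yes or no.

reject H₀: yes

Exact binomial: n=32, k=18, p₀=1/5=0.2000
P(X=j) = C(n,j)·p₀^j·(1−p₀)^(n−j); p = Σ P(X=j) over j with P(X=j) ≤ P(X=18)
p-value (two-sided) = 0.00001
At α=0.1: p < α → reject H₀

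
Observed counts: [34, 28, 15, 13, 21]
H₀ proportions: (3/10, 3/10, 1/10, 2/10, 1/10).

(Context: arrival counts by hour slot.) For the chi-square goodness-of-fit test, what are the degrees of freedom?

df = k − 1 = 5 − 1 = 4

degrees of freedom = 4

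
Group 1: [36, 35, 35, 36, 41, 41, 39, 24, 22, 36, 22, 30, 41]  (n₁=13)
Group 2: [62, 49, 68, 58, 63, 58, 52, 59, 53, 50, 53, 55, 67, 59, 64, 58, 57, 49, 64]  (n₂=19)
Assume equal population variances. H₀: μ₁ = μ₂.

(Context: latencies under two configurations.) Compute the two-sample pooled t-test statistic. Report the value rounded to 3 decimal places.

x̄₁=33.692, s₁=7.005, n₁=13
x̄₂=57.789, s₂=5.855, n₂=19
s_p² = [12·7.005² + 18·5.855²]/30 = 40.1976
SE = √(s_p²·(1/13+1/19)) = 2.2821
t = (33.692−57.789)/2.2821 = -10.5594
df = 30

test statistic = -10.559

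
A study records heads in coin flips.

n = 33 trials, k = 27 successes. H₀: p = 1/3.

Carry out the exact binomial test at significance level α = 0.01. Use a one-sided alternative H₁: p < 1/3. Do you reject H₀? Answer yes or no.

reject H₀: no

Exact binomial: n=33, k=27, p₀=1/3=0.3333
P(X≤27) from Σ C(n,i)·p₀^i·(1−p₀)^(n−i)
p-value (one-sided, H₁ less) = 1.00000
At α=0.01: p ≥ α → fail to reject H₀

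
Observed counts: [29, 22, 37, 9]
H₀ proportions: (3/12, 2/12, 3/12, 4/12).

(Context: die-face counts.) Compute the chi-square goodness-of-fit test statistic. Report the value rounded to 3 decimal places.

n = 97; E_i = n·p_i = [24.25, 16.17, 24.25, 32.33]
χ² = (29−24.25)²/24.25 + (22−16.17)²/16.17 + (37−24.25)²/24.25 + (9−32.33)²/32.33 = 26.5773
df = 3

test statistic = 26.577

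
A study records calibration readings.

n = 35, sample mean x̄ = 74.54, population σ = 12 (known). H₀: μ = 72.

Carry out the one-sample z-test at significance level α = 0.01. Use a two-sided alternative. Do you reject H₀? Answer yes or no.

reject H₀: no

SE = σ/√n = 12/√35 = 2.0284
z = (x̄−μ₀)/SE = (74.54−72)/2.0284 = 1.2522
p-value (two-sided) = 0.21048
At α=0.01: p ≥ α → fail to reject H₀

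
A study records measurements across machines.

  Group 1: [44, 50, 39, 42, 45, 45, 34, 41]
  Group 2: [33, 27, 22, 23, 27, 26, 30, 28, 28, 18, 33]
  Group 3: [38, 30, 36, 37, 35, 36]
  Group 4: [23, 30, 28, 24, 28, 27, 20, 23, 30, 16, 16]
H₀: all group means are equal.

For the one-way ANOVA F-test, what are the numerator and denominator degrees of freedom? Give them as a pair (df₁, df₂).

k = 4 groups, N = 36 total
df = (k−1, N−k) = (4−1, 36−4) = (3, 32)

degrees of freedom = [3, 32]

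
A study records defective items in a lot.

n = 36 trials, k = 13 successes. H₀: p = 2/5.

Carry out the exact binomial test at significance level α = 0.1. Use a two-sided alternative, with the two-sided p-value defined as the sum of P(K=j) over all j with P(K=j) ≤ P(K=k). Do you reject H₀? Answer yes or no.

Exact binomial: n=36, k=13, p₀=2/5=0.4000
P(X=j) = C(n,j)·p₀^j·(1−p₀)^(n−j); p = Σ P(X=j) over j with P(X=j) ≤ P(X=13)
p-value (two-sided) = 0.73472
At α=0.1: p ≥ α → fail to reject H₀

reject H₀: no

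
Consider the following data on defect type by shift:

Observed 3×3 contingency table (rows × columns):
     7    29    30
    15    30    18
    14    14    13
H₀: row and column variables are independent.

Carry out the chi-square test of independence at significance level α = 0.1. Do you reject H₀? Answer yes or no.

Row totals [66, 63, 41], col totals [36, 73, 61], n=170
χ² = (7−13.98)²/13.98 + (29−28.34)²/28.34 + (30−23.68)²/23.68 + (15−13.34)²/13.34 + (30−27.05)²/27.05 + (18−22.61)²/22.61 + (14−8.68)²/8.68 + (14−17.61)²/17.61 + (13−14.71)²/14.71 = 10.8433
df = 4
p-value (upper-tail) = 0.02838
At α=0.1: p < α → reject H₀

reject H₀: yes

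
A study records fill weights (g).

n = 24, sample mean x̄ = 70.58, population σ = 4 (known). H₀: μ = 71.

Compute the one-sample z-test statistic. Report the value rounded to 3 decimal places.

test statistic = -0.514

SE = σ/√n = 4/√24 = 0.8165
z = (x̄−μ₀)/SE = (70.58−71)/0.8165 = -0.5144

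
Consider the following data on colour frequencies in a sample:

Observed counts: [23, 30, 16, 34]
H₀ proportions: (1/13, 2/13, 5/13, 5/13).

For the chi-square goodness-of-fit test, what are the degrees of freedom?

df = k − 1 = 4 − 1 = 3

degrees of freedom = 3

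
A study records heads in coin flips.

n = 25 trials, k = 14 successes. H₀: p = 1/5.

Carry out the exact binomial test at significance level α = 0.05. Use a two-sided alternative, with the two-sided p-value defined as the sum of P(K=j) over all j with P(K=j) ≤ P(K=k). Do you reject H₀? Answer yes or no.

reject H₀: yes

Exact binomial: n=25, k=14, p₀=1/5=0.2000
P(X=j) = C(n,j)·p₀^j·(1−p₀)^(n−j); p = Σ P(X=j) over j with P(X=j) ≤ P(X=14)
p-value (two-sided) = 0.00008
At α=0.05: p < α → reject H₀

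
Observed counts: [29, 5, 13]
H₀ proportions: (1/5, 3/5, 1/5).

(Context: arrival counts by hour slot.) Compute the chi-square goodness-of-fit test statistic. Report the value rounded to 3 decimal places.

test statistic = 61.333

n = 47; E_i = n·p_i = [9.40, 28.20, 9.40]
χ² = (29−9.40)²/9.40 + (5−28.20)²/28.20 + (13−9.40)²/9.40 = 61.3333
df = 2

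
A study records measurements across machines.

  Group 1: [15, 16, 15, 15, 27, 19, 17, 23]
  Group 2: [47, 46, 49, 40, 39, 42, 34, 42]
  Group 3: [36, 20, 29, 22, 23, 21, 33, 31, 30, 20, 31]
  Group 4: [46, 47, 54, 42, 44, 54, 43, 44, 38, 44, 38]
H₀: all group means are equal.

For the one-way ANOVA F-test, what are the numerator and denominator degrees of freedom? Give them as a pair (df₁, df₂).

degrees of freedom = [3, 34]

k = 4 groups, N = 38 total
df = (k−1, N−k) = (4−1, 38−4) = (3, 34)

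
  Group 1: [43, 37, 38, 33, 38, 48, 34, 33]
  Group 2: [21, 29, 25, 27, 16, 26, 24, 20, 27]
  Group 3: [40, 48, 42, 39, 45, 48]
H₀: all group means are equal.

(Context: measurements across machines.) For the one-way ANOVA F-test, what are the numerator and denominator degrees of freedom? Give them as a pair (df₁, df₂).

k = 3 groups, N = 23 total
df = (k−1, N−k) = (3−1, 23−3) = (2, 20)

degrees of freedom = [2, 20]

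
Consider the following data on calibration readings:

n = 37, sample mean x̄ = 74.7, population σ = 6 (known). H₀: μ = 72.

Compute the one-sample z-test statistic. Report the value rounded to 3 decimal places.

SE = σ/√n = 6/√37 = 0.9864
z = (x̄−μ₀)/SE = (74.7−72)/0.9864 = 2.7372

test statistic = 2.737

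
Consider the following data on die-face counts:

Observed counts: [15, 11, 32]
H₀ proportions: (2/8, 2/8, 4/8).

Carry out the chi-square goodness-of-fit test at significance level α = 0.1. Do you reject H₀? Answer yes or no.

n = 58; E_i = n·p_i = [14.50, 14.50, 29.00]
χ² = (15−14.50)²/14.50 + (11−14.50)²/14.50 + (32−29.00)²/29.00 = 1.1724
df = 2
p-value (upper-tail) = 0.55643
At α=0.1: p ≥ α → fail to reject H₀

reject H₀: no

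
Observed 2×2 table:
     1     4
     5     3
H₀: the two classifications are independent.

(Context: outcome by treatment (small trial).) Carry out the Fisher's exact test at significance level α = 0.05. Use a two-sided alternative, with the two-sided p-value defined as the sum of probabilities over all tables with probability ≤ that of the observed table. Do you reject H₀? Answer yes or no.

reject H₀: no

Margins: r₁=5, r₂=8, c₁=6, c₂=7, n=13
p_obs = C(5,1)·C(8,5)/C(13,6); sum pmf over tables with pmf ≤ p_obs
p-value (two-sided) = 0.26573
At α=0.05: p ≥ α → fail to reject H₀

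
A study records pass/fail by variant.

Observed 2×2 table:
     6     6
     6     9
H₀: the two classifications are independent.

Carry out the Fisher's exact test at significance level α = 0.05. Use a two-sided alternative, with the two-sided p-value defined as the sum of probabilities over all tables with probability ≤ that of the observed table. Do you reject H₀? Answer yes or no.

reject H₀: no

Margins: r₁=12, r₂=15, c₁=12, c₂=15, n=27
p_obs = C(12,6)·C(15,6)/C(27,12); sum pmf over tables with pmf ≤ p_obs
p-value (two-sided) = 0.70682
At α=0.05: p ≥ α → fail to reject H₀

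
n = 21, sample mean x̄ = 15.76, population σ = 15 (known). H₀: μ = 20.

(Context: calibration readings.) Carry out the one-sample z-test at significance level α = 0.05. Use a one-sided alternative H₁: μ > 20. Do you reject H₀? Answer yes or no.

SE = σ/√n = 15/√21 = 3.2733
z = (x̄−μ₀)/SE = (15.76−20)/3.2733 = -1.2953
p-value (one-sided, H₁ greater) = 0.90240
At α=0.05: p ≥ α → fail to reject H₀

reject H₀: no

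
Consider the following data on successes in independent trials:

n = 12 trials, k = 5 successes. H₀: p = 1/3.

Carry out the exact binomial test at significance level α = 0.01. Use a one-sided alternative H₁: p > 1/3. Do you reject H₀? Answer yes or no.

Exact binomial: n=12, k=5, p₀=1/3=0.3333
P(X≥5) from Σ C(n,i)·p₀^i·(1−p₀)^(n−i)
p-value (one-sided, H₁ greater) = 0.36848
At α=0.01: p ≥ α → fail to reject H₀

reject H₀: no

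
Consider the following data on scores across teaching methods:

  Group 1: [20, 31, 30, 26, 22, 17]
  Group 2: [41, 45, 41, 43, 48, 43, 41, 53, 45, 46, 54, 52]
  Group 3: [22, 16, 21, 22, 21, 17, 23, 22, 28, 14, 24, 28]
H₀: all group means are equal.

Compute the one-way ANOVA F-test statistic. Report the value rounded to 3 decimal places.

Group means [24.33, 46.00, 21.50], grand mean 31.867
SSB = Σnᵢ(x̄ᵢ−x̄)² = 4027.133; SSW = ΣΣ(x−x̄ᵢ)² = 606.333
MSB = 4027.133/2 = 2013.5667; MSW = 606.333/27 = 22.4568
F = MSB/MSW = 89.6640
df = (2, 27)

test statistic = 89.664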